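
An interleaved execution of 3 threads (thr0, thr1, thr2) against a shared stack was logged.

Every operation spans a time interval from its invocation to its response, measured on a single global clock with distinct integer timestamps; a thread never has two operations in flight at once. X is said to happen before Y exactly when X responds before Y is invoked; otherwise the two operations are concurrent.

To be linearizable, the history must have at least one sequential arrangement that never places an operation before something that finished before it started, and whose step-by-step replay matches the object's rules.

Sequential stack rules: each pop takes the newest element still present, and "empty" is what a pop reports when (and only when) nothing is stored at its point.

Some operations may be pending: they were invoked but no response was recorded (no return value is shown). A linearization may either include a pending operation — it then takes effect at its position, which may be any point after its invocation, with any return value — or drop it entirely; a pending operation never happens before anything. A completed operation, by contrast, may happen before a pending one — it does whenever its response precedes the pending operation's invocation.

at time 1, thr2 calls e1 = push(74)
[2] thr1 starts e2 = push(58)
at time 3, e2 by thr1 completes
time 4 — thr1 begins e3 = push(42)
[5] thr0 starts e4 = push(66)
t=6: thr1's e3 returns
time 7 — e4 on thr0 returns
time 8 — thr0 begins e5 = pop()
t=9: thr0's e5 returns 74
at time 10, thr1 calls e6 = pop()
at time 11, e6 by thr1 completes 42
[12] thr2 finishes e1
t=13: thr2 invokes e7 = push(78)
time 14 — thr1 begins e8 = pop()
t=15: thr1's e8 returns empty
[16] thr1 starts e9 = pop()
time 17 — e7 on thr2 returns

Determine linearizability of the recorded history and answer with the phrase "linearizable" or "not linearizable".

already the first 15 events (up to e8's response at time 15) admit no linearization; the first 14 still do
real-time-consistent orders of the 7 completed operations: 12 — all fail the stack replay
no escape via the 1 pending operation (e7): every completion choice fails
e.g. e1, e2, e3, e4, e5, e6, e8 (pending dropped): illegal at step 5, since e5 pop() → 74 cannot apply there
e.g. e1, e2, e4, e3, e5, e6, e8 (pending dropped): illegal at step 5, since e5 pop() → 74 cannot apply there

not linearizable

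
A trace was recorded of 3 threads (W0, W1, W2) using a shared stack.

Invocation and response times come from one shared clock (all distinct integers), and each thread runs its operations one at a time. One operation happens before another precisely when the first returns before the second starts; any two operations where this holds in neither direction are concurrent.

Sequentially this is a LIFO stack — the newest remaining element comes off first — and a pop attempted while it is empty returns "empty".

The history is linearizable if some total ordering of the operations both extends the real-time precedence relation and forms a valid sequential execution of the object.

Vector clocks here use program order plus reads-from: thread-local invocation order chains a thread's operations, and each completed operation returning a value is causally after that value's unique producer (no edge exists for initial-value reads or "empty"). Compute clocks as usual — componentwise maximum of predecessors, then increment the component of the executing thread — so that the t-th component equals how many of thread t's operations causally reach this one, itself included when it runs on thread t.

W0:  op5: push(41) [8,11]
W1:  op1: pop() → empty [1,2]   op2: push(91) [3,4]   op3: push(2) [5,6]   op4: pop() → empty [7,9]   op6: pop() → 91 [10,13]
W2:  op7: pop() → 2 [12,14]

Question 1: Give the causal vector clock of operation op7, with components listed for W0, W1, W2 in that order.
Answer: (0, 3, 1)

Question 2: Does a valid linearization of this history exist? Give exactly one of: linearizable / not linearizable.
not linearizable

through event 8 a valid linearization exists; event 9 (op4 responding at time 9) ends that
the sole real-time-consistent order of 4 completed operations fails the stack replay
completion choices over the 1 pending operation (op5) were checked; none helps
take op1, op2, op3, op4 (pending dropped): step 4 already fails, because op4 pop() → empty cannot occur there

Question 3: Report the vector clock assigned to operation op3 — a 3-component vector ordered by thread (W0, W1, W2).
Answer: (0, 3, 0)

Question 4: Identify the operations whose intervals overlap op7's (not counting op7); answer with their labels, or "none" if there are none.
Answer: op6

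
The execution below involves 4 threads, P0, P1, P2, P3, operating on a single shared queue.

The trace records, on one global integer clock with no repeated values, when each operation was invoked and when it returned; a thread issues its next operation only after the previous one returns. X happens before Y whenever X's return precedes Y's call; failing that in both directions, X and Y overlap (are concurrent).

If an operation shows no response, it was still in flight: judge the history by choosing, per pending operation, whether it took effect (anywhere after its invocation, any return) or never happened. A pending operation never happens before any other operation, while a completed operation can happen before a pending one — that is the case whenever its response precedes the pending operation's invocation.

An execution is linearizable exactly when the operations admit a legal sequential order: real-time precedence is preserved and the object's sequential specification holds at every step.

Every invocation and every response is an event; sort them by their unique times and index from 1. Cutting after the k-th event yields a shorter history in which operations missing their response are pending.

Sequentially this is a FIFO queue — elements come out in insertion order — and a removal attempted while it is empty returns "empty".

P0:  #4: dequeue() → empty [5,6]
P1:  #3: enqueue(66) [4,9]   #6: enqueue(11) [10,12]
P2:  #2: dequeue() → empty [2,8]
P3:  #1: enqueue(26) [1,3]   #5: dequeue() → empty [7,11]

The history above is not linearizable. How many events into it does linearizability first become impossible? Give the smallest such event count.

8

events 1..7 are linearizable; a witness order is #1, #2, #4:
1. #1 enqueue(26), leaving queue <26>
2. #2 dequeue() (pending, included), leaving queue <>
3. #4 dequeue() → empty, leaving queue <>
once event 8 joins (#2's response, time 8), exhaustive search finds no witness
every completion of the 2 pending operations (#3, #5) was checked; none linearizes
take #1, #2, #4 (pending dropped): step 2 already fails, because #2 dequeue() → empty cannot occur there
take #1, #4, #2 (pending dropped): step 2 already fails, because #4 dequeue() → empty cannot occur there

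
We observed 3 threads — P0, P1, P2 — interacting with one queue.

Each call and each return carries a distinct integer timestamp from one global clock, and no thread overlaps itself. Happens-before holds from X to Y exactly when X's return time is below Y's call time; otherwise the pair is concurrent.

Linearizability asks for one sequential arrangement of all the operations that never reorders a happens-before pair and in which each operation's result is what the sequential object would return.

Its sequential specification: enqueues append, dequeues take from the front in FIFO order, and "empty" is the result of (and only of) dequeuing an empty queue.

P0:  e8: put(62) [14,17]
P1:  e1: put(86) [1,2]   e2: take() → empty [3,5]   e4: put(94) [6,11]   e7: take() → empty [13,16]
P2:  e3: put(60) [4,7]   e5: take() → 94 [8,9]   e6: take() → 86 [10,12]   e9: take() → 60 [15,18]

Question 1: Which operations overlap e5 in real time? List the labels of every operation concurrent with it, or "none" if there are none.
e5 spans [8,9]; an op avoiding the whole window 8..9 is ordered, any other is concurrent
e1 [1,2]: before
e2 [3,5]: before
e3 [4,7]: before
e4 [6,11]: concurrent
e6 [10,12]: after
e7 [13,16]: after
e8 [14,17]: after
e9 [15,18]: after

e4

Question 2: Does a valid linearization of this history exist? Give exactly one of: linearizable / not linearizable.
events 1..4 are fine; event 5 — the response of e2 at time 5 — makes the prefix non-linearizable
the completed operations (2 total) allow one real-time order; the queue replay rejects it
completion choices over the 1 pending operation (e3) were checked; none helps
take e1, e2 (pending dropped): step 2 already fails, because e2 take() → empty cannot occur there

not linearizable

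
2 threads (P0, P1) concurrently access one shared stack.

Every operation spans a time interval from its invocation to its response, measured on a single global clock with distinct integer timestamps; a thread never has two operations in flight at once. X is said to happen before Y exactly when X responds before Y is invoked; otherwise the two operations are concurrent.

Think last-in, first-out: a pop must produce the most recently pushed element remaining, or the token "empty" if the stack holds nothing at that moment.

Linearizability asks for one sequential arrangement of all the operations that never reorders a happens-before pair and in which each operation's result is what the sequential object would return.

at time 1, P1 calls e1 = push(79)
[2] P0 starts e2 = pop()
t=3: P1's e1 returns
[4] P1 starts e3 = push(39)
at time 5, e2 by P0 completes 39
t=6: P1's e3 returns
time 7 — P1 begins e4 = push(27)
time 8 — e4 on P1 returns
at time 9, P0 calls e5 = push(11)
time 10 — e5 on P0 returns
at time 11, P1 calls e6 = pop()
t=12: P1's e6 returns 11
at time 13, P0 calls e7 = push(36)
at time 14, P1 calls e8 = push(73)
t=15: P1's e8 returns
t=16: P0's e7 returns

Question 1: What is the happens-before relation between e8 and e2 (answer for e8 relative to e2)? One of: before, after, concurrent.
e8 spans [14,15], e2 spans [2,5]
resp(e2)=5 < inv(e8)=14

after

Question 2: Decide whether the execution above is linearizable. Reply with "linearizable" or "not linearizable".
a witness: e1, e3, e2, e4, e5, e6, e7, e8
1. e1 push(79), leaving stack <79>
2. e3 push(39), leaving stack <79,39>
3. e2 pop() → 39, leaving stack <79>
4. e4 push(27), leaving stack <79,27>
5. e5 push(11), leaving stack <79,27,11>
6. e6 pop() → 11, leaving stack <79,27>
7. e7 push(36), leaving stack <79,27,36>
8. e8 push(73), leaving stack <79,27,36,73>

linearizable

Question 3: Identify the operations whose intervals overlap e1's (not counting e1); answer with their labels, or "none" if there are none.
concurrent with e1 ([1,3]): every op whose interval crosses 1..3
e2 [2,5]: concurrent
e3 [4,6]: after
e4 [7,8]: after
e5 [9,10]: after
e6 [11,12]: after
e7 [13,16]: after
e8 [14,15]: after

e2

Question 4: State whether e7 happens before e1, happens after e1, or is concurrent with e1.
e7 spans [13,16], e1 spans [1,3]
resp(e1)=3 < inv(e7)=13

after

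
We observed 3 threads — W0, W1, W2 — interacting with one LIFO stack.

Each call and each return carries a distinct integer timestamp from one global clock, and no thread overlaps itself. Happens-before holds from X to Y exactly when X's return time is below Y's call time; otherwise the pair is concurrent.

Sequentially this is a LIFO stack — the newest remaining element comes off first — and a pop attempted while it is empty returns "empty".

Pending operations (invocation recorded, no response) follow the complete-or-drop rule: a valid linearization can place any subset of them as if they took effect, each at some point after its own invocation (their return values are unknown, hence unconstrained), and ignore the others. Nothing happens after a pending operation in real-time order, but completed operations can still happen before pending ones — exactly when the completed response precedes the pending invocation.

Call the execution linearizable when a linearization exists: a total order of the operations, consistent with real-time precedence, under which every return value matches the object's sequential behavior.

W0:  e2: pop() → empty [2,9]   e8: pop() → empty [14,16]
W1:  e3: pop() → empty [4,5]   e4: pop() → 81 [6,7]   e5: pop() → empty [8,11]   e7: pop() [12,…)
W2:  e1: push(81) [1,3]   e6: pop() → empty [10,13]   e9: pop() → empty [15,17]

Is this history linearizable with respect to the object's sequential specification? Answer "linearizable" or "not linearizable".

not linearizable

through event 6 a valid linearization exists; event 7 (e4 responding at time 7) ends that
the sole real-time-consistent order of 3 completed operations fails the LIFO stack replay
including or dropping the 1 pending operation (e2) in any combination fails
take e1, e3, e4 (pending dropped): step 2 already fails, because e3 pop() → empty cannot occur there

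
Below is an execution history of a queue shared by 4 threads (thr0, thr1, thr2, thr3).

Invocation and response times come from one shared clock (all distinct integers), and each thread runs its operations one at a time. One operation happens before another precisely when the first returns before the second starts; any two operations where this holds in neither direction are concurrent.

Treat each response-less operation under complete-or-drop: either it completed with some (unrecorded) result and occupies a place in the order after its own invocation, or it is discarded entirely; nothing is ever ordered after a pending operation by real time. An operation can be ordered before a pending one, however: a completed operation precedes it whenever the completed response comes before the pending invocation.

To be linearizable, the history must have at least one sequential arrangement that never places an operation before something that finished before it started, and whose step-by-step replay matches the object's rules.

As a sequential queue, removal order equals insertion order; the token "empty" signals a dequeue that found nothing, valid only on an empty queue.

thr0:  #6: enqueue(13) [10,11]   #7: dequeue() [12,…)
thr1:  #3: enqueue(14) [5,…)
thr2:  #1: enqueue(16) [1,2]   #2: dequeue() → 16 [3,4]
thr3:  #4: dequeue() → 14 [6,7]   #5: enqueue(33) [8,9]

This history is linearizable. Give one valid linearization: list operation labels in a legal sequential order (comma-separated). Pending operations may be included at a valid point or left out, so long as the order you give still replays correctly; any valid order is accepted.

#1, #2, #3, #4, #5, #6

after step 1 (#1 enqueue(16)): queue <16>
after step 2 (#2 dequeue() → 16): queue <>
after step 3 (#3 enqueue(14) (pending, included)): queue <14>
after step 4 (#4 dequeue() → 14): queue <>
after step 5 (#5 enqueue(33)): queue <33>
after step 6 (#6 enqueue(13)): queue <33,13>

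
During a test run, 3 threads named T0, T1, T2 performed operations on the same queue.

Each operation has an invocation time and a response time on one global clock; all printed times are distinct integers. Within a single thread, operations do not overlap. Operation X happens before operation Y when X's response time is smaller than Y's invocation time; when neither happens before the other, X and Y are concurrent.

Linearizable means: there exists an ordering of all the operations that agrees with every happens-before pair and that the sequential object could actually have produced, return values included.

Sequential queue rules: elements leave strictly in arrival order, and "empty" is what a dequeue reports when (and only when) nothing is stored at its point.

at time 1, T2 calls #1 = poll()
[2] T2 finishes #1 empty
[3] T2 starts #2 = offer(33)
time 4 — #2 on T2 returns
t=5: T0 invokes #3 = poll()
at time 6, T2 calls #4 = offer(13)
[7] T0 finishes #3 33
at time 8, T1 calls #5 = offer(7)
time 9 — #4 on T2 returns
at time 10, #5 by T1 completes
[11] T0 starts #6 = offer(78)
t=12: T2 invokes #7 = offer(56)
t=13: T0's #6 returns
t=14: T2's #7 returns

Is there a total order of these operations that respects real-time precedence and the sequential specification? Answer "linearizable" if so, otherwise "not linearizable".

one valid linearization: #1, #2, #3, #4, #5, #6, #7
1. #1 poll() → empty, leaving queue <>
2. #2 offer(33), leaving queue <33>
3. #3 poll() → 33, leaving queue <>
4. #4 offer(13), leaving queue <13>
5. #5 offer(7), leaving queue <13,7>
6. #6 offer(78), leaving queue <13,7,78>
7. #7 offer(56), leaving queue <13,7,78,56>

linearizable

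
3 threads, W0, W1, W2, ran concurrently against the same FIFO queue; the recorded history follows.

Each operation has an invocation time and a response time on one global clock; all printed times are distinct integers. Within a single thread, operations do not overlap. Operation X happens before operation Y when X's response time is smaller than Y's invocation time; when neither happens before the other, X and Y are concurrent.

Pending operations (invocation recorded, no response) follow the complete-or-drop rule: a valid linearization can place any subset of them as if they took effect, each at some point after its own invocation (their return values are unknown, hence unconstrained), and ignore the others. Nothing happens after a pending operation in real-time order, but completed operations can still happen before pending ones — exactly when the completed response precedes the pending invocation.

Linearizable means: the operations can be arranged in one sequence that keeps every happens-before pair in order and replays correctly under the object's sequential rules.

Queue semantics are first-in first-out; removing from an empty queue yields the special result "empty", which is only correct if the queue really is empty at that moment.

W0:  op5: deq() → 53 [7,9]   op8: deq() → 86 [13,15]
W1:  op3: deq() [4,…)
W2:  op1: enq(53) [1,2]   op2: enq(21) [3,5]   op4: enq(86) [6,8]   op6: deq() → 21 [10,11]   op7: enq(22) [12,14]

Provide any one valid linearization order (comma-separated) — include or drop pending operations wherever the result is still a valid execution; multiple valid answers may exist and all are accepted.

op1, op2, op4, op5, op6, op7, op8

step 1: op1 enq(53) — queue <53>
step 2: op2 enq(21) — queue <53,21>
step 3: op4 enq(86) — queue <53,21,86>
step 4: op5 deq() → 53 — queue <21,86>
step 5: op6 deq() → 21 — queue <86>
step 6: op7 enq(22) — queue <86,22>
step 7: op8 deq() → 86 — queue <22>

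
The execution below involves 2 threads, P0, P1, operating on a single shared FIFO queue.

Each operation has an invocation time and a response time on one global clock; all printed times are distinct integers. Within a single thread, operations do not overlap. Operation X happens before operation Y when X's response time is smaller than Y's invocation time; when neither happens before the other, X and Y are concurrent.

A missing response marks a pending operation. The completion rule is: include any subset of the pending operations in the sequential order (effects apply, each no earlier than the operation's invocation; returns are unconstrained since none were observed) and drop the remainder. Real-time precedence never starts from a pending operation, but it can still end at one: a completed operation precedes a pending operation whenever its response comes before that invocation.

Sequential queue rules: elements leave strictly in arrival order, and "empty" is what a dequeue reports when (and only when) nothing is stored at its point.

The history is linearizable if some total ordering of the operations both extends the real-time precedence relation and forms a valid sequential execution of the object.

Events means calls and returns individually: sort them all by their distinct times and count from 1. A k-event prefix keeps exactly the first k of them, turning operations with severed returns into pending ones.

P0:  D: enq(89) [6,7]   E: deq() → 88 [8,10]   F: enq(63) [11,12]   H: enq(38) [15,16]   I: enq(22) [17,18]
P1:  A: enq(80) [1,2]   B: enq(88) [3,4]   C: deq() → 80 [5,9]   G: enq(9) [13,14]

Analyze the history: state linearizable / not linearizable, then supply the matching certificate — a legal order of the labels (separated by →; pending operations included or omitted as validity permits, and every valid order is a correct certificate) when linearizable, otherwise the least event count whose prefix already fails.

step 1: A enq(80) — queue <80>
step 2: B enq(88) — queue <80,88>
step 3: C deq() → 80 — queue <88>
step 4: D enq(89) — queue <88,89>
step 5: E deq() → 88 — queue <89>
step 6: F enq(63) — queue <89,63>
step 7: G enq(9) — queue <89,63,9>
step 8: H enq(38) — queue <89,63,9,38>
step 9: I enq(22) — queue <89,63,9,38,22>

linearizable — witness: A → B → C → D → E → F → G → H → I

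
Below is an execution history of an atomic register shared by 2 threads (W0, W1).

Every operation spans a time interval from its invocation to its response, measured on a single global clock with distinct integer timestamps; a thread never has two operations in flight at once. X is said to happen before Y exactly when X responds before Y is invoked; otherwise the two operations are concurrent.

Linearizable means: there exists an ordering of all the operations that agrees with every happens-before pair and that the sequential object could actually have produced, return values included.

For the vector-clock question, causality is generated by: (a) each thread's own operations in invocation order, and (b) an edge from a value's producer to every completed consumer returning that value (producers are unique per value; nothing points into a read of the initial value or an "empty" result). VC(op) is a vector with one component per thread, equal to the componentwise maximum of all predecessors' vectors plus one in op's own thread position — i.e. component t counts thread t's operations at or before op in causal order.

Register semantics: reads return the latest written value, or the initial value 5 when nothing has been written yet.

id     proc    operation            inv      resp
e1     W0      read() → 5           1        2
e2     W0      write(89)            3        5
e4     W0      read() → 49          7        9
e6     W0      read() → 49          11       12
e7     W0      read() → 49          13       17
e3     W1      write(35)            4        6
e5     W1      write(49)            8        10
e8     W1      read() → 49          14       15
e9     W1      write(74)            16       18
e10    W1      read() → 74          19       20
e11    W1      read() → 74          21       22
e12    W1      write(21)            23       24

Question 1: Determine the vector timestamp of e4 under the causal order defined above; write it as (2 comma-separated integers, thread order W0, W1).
(3, 2)

VC(e3, invoked at 4): no causal predecessors; +1 on W1 → (0, 1)
VC(e1, invoked at 1): no causal predecessors; +1 on W0 → (1, 0)
e5 (invocation 8): componentwise max over VC(e3)=(0, 1), +1 at W1, giving (0, 2)
e2 (invocation 3): componentwise max over VC(e1)=(1, 0), +1 at W0, giving (2, 0)
e8 (invocation 14): componentwise max over VC(e5)=(0, 2), +1 at W1, giving (0, 3)
e9 (invocation 16): componentwise max over VC(e8)=(0, 3), +1 at W1, giving (0, 4)
e10 (invocation 19): componentwise max over VC(e9)=(0, 4), +1 at W1, giving (0, 5)
e4 (invocation 7): componentwise max over VC(e2)=(2, 0), VC(e5)=(0, 2), +1 at W0, giving (3, 2)
e11 (invocation 21): componentwise max over VC(e9)=(0, 4), VC(e10)=(0, 5), +1 at W1, giving (0, 6)
e6 (invocation 11): componentwise max over VC(e4)=(3, 2), VC(e5)=(0, 2), +1 at W0, giving (4, 2)
e12 (invocation 23): componentwise max over VC(e11)=(0, 6), +1 at W1, giving (0, 7)
e7 (invocation 13): componentwise max over VC(e5)=(0, 2), VC(e6)=(4, 2), +1 at W0, giving (5, 2)
target: VC(e4) = (3, 2)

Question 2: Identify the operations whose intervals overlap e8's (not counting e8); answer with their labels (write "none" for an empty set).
e7

overlap test against e8 [14,15]: concurrent iff the interval meets 14..15
e1 [1,2]: before
e2 [3,5]: before
e3 [4,6]: before
e4 [7,9]: before
e5 [8,10]: before
e6 [11,12]: before
e7 [13,17]: concurrent
e9 [16,18]: after
e10 [19,20]: after
e11 [21,22]: after
e12 [23,24]: after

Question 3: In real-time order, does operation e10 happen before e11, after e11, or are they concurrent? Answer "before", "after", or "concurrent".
before

e10 spans [19,20], e11 spans [21,22]
resp(e10)=20 < inv(e11)=21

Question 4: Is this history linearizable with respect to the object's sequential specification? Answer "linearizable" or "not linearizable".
linearizable

a witness: e1, e2, e3, e5, e4, e6, e7, e8, e9, e10, e11, e12
after step 1 (e1 read() → 5): value 5
after step 2 (e2 write(89)): value 89
after step 3 (e3 write(35)): value 35
after step 4 (e5 write(49)): value 49
after step 5 (e4 read() → 49): value 49
after step 6 (e6 read() → 49): value 49
after step 7 (e7 read() → 49): value 49
after step 8 (e8 read() → 49): value 49
after step 9 (e9 write(74)): value 74
after step 10 (e10 read() → 74): value 74
after step 11 (e11 read() → 74): value 74
after step 12 (e12 write(21)): value 21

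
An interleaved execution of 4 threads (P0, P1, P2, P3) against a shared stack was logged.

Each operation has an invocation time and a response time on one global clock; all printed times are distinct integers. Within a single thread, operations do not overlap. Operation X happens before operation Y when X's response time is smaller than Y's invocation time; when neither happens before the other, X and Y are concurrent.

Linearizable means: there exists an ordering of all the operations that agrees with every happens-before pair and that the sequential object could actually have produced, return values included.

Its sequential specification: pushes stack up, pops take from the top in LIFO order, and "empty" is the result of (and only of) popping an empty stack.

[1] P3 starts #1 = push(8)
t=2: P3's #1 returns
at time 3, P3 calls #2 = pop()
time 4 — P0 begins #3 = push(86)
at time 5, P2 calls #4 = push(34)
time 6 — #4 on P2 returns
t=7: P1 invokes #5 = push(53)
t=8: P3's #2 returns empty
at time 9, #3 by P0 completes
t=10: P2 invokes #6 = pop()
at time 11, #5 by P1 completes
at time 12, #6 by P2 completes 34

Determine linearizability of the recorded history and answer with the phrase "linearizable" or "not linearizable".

not linearizable

the violation lands at event 8, #2's response at time 8: events 1..7 linearize, events 1..8 do not
checked exhaustively: 2 real-time-consistent orders of 3 completed operations, zero legal stack replays
including or dropping the 2 pending operations (#3, #5) in any combination fails
take #1, #2, #4 (pending dropped): step 2 already fails, because #2 pop() → empty cannot occur there
take #1, #4, #2 (pending dropped): step 3 already fails, because #2 pop() → empty cannot occur there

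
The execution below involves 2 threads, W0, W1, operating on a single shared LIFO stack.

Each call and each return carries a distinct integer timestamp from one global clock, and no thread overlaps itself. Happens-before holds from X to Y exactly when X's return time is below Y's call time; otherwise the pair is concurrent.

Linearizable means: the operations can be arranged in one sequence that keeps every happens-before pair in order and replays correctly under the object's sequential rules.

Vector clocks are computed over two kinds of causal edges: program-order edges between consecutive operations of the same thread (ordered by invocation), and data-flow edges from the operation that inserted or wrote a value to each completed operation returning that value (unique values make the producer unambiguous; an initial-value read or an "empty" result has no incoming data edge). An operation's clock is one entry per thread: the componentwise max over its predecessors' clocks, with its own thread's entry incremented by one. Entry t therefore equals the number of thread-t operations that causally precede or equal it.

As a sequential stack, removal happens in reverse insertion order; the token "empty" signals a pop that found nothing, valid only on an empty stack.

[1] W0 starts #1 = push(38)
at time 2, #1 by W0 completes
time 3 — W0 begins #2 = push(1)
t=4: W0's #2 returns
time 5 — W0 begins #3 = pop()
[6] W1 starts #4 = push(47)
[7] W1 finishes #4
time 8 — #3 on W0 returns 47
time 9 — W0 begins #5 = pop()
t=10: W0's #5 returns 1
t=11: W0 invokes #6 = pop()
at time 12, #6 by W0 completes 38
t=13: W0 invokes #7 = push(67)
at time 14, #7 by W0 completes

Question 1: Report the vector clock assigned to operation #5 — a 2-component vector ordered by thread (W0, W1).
(4, 1)

no predecessors for #4 (invoked 6): W1 increments from zero → (0, 1)
no predecessors for #1 (invoked 1): W0 increments from zero → (1, 0)
#2 (invocation 3): componentwise max over VC(#1)=(1, 0), +1 at W0, giving (2, 0)
#3 (invocation 5): componentwise max over VC(#2)=(2, 0), VC(#4)=(0, 1), +1 at W0, giving (3, 1)
#5 (invocation 9): componentwise max over VC(#2)=(2, 0), VC(#3)=(3, 1), +1 at W0, giving (4, 1)
#6 (invocation 11): componentwise max over VC(#1)=(1, 0), VC(#5)=(4, 1), +1 at W0, giving (5, 1)
#7 (invocation 13): componentwise max over VC(#6)=(5, 1), +1 at W0, giving (6, 1)
target: VC(#5) = (4, 1)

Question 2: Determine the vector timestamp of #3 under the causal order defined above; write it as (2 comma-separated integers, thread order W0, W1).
(3, 1)

#4, invoked 6, has no incoming edges; only W1's bump applies → (0, 1)
#1, invoked 1, has no incoming edges; only W0's bump applies → (1, 0)
invoked at 3, #2 merges VC(#1)=(1, 0) and bumps W0's slot → (2, 0)
invoked at 5, #3 merges VC(#2)=(2, 0), VC(#4)=(0, 1) and bumps W0's slot → (3, 1)
invoked at 9, #5 merges VC(#2)=(2, 0), VC(#3)=(3, 1) and bumps W0's slot → (4, 1)
invoked at 11, #6 merges VC(#1)=(1, 0), VC(#5)=(4, 1) and bumps W0's slot → (5, 1)
invoked at 13, #7 merges VC(#6)=(5, 1) and bumps W0's slot → (6, 1)
target: VC(#3) = (3, 1)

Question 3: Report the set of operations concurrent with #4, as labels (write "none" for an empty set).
#3

#4 spans [6,7]; an op avoiding the whole window 6..7 is ordered, any other is concurrent
#1 [1,2]: before
#2 [3,4]: before
#3 [5,8]: concurrent
#5 [9,10]: after
#6 [11,12]: after
#7 [13,14]: after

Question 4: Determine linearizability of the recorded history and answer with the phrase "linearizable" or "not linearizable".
linearizable

witness order: #1, #2, #4, #3, #5, #6, #7
step 1: #1 push(38) — stack <38>
step 2: #2 push(1) — stack <38,1>
step 3: #4 push(47) — stack <38,1,47>
step 4: #3 pop() → 47 — stack <38,1>
step 5: #5 pop() → 1 — stack <38>
step 6: #6 pop() → 38 — stack <>
step 7: #7 push(67) — stack <67>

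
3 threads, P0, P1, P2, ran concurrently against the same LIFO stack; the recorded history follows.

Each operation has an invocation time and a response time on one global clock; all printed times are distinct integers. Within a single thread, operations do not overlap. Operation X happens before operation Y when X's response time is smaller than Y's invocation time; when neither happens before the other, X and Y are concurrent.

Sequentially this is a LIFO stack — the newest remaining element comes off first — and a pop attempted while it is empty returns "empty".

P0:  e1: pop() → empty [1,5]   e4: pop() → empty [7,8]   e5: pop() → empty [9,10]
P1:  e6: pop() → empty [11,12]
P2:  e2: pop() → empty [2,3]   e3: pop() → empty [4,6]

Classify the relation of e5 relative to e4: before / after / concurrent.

e5 spans [9,10], e4 spans [7,8]
resp(e4)=8 < inv(e5)=9

after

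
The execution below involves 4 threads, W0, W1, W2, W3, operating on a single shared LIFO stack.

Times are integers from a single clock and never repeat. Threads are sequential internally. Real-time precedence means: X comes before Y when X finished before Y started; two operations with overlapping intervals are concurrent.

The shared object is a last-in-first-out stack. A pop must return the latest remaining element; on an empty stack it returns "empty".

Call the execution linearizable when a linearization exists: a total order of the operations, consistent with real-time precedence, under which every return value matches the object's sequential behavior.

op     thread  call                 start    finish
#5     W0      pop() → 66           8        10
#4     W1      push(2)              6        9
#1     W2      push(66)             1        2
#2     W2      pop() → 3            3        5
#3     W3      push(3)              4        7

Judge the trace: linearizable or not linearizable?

linearizable

witness order: #1, #3, #2, #5, #4
step 1: #1 push(66) — stack <66>
step 2: #3 push(3) — stack <66,3>
step 3: #2 pop() → 3 — stack <66>
step 4: #5 pop() → 66 — stack <>
step 5: #4 push(2) — stack <2>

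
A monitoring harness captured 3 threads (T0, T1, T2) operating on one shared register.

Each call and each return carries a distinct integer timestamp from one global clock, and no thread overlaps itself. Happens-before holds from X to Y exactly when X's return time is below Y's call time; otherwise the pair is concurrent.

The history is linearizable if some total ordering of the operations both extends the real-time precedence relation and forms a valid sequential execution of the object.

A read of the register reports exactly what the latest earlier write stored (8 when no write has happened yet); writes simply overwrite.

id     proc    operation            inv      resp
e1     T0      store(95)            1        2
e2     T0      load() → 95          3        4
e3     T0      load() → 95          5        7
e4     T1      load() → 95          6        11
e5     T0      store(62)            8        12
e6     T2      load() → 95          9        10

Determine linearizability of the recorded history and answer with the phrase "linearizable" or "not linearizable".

witness order: e1, e2, e3, e4, e6, e5
after step 1 (e1 store(95)): value 95
after step 2 (e2 load() → 95): value 95
after step 3 (e3 load() → 95): value 95
after step 4 (e4 load() → 95): value 95
after step 5 (e6 load() → 95): value 95
after step 6 (e5 store(62)): value 62

linearizable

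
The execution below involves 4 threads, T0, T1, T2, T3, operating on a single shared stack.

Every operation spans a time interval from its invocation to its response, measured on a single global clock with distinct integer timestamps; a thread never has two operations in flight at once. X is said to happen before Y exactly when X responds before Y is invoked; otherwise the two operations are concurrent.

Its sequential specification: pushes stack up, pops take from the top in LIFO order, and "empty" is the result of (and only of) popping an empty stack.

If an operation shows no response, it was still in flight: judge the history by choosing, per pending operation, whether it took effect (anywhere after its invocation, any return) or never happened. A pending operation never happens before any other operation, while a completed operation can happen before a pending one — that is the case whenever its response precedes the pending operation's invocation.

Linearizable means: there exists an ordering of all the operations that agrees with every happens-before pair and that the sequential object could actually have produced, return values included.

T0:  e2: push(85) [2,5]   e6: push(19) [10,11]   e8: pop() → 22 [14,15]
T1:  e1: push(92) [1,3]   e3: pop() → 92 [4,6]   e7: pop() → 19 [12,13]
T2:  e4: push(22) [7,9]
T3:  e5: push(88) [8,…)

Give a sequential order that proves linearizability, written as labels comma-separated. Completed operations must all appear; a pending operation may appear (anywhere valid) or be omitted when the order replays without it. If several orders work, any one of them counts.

e1, e3, e2, e4, e6, e7, e8

1. e1 push(92), leaving stack <92>
2. e3 pop() → 92, leaving stack <>
3. e2 push(85), leaving stack <85>
4. e4 push(22), leaving stack <85,22>
5. e6 push(19), leaving stack <85,22,19>
6. e7 pop() → 19, leaving stack <85,22>
7. e8 pop() → 22, leaving stack <85>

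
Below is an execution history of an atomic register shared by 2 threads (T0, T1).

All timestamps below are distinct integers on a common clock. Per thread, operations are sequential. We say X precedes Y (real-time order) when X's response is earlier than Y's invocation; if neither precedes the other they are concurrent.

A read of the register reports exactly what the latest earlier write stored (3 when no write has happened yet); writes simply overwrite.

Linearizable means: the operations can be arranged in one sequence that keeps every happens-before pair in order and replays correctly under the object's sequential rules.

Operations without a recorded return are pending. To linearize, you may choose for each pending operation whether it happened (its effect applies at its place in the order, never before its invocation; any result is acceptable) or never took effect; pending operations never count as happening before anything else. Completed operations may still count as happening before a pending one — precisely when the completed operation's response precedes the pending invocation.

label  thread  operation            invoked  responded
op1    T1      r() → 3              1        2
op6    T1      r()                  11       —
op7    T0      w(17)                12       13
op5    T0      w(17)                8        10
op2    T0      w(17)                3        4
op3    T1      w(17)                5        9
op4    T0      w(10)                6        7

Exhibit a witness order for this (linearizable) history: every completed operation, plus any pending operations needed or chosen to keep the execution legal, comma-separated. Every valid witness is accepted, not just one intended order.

op1, op2, op3, op4, op5, op6, op7

1. op1 r() → 3, leaving value 3
2. op2 w(17), leaving value 17
3. op3 w(17), leaving value 17
4. op4 w(10), leaving value 10
5. op5 w(17), leaving value 17
6. op6 r() (pending, included), leaving value 17
7. op7 w(17), leaving value 17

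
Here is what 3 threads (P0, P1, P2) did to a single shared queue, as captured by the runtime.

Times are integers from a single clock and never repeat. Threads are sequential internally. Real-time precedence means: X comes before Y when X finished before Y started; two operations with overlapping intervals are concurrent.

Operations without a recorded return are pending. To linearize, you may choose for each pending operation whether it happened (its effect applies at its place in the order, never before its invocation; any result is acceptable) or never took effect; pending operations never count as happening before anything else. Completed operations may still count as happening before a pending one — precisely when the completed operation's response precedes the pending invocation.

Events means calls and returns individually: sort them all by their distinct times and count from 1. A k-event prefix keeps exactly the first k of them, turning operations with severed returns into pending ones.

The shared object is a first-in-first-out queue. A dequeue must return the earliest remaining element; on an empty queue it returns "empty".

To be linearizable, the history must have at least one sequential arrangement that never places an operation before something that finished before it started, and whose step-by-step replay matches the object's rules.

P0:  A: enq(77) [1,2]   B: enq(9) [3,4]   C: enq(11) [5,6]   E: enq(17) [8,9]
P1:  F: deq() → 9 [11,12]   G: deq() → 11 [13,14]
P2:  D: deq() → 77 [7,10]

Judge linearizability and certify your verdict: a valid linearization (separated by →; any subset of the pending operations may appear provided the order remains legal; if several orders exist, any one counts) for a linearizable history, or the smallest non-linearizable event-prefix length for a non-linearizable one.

1. A enq(77), leaving queue <77>
2. B enq(9), leaving queue <77,9>
3. C enq(11), leaving queue <77,9,11>
4. D deq() → 77, leaving queue <9,11>
5. E enq(17), leaving queue <9,11,17>
6. F deq() → 9, leaving queue <11,17>
7. G deq() → 11, leaving queue <17>

linearizable — witness: A → B → C → D → E → F → G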